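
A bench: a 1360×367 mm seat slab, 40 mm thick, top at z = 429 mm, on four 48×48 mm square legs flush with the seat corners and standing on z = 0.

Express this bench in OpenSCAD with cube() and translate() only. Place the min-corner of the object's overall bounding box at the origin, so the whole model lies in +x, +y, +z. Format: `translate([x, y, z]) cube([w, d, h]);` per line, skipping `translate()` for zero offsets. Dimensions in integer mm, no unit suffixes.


translate([0, 0, 389]) cube([1360, 367, 40]);
cube([48, 48, 389]);
translate([0, 319, 0]) cube([48, 48, 389]);
translate([1312, 0, 0]) cube([48, 48, 389]);
translate([1312, 319, 0]) cube([48, 48, 389]);


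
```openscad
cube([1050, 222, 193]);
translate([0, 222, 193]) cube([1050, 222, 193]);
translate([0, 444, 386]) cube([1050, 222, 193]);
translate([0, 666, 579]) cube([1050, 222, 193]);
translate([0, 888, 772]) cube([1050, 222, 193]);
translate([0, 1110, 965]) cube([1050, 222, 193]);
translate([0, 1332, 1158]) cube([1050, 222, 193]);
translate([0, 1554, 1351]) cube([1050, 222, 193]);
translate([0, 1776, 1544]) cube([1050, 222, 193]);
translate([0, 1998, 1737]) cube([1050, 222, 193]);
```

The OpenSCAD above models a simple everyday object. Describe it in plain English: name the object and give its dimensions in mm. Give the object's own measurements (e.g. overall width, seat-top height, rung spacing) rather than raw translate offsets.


A straight staircase of 10 solid steps. Each step is 1050 mm wide (x), 222 mm deep (y, the going) and 193 mm tall (the rise). The first step rests on the floor; each subsequent step sits one going further in +y and one rise higher in +z, directly behind and above the previous step with no overlap.


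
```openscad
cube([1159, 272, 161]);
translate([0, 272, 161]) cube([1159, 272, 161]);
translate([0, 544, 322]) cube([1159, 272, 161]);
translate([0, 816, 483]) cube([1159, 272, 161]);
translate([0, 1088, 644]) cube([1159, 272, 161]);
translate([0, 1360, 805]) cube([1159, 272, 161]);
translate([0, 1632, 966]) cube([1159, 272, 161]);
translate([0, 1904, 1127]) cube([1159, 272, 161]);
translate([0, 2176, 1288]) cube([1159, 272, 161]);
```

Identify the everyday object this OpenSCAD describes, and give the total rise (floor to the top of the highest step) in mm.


A staircase. The total rise is 1449 mm.

9 identical blocks, each offset up and back from the previous — a staircase. Each step is 161 mm tall and there are 9 of them, so the total rise is 9 × 161 = 1449 mm.


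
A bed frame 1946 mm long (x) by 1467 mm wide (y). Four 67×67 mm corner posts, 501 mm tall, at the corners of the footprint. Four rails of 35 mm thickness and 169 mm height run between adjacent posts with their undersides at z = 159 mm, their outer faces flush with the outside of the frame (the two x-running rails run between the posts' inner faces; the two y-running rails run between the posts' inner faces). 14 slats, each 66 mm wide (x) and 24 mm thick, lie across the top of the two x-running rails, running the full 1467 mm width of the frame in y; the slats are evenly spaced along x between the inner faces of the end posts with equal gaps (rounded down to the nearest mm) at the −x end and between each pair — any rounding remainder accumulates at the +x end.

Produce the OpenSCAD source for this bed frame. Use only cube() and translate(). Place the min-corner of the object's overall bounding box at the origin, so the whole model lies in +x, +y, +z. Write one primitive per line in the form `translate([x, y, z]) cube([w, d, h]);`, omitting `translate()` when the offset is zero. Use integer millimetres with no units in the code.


cube([67, 67, 501]);
translate([0, 1400, 0]) cube([67, 67, 501]);
translate([1879, 0, 0]) cube([67, 67, 501]);
translate([1879, 1400, 0]) cube([67, 67, 501]);
translate([67, 0, 159]) cube([1812, 35, 169]);
translate([67, 1432, 159]) cube([1812, 35, 169]);
translate([0, 67, 159]) cube([35, 1333, 169]);
translate([1911, 67, 159]) cube([35, 1333, 169]);
translate([126, 0, 328]) cube([66, 1467, 24]);
translate([251, 0, 328]) cube([66, 1467, 24]);
translate([376, 0, 328]) cube([66, 1467, 24]);
translate([501, 0, 328]) cube([66, 1467, 24]);
translate([626, 0, 328]) cube([66, 1467, 24]);
translate([751, 0, 328]) cube([66, 1467, 24]);
translate([876, 0, 328]) cube([66, 1467, 24]);
translate([1001, 0, 328]) cube([66, 1467, 24]);
translate([1126, 0, 328]) cube([66, 1467, 24]);
translate([1251, 0, 328]) cube([66, 1467, 24]);
translate([1376, 0, 328]) cube([66, 1467, 24]);
translate([1501, 0, 328]) cube([66, 1467, 24]);
translate([1626, 0, 328]) cube([66, 1467, 24]);
translate([1751, 0, 328]) cube([66, 1467, 24]);


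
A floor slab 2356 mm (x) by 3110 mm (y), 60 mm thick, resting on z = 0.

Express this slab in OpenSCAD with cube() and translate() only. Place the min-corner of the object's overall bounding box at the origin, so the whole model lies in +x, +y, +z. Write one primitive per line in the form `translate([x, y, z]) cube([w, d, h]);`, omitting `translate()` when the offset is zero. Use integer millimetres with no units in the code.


cube([2356, 3110, 60]);


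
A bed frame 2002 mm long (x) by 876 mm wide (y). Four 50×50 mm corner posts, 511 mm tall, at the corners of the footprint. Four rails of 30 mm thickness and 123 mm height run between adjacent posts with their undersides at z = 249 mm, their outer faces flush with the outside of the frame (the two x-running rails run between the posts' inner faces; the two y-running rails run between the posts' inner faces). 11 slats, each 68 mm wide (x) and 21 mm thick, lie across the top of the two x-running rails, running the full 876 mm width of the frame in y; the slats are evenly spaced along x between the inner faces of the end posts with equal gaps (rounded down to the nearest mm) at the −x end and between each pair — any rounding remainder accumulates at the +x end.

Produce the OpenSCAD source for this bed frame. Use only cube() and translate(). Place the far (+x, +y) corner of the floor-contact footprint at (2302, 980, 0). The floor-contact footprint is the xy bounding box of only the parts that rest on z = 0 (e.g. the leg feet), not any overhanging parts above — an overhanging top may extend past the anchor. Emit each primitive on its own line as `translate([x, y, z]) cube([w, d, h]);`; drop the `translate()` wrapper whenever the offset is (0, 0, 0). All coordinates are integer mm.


translate([300, 104, 0]) cube([50, 50, 511]);
translate([300, 930, 0]) cube([50, 50, 511]);
translate([2252, 104, 0]) cube([50, 50, 511]);
translate([2252, 930, 0]) cube([50, 50, 511]);
translate([350, 104, 249]) cube([1902, 30, 123]);
translate([350, 950, 249]) cube([1902, 30, 123]);
translate([300, 154, 249]) cube([30, 776, 123]);
translate([2272, 154, 249]) cube([30, 776, 123]);
translate([446, 104, 372]) cube([68, 876, 21]);
translate([610, 104, 372]) cube([68, 876, 21]);
translate([774, 104, 372]) cube([68, 876, 21]);
translate([938, 104, 372]) cube([68, 876, 21]);
translate([1102, 104, 372]) cube([68, 876, 21]);
translate([1266, 104, 372]) cube([68, 876, 21]);
translate([1430, 104, 372]) cube([68, 876, 21]);
translate([1594, 104, 372]) cube([68, 876, 21]);
translate([1758, 104, 372]) cube([68, 876, 21]);
translate([1922, 104, 372]) cube([68, 876, 21]);
translate([2086, 104, 372]) cube([68, 876, 21]);


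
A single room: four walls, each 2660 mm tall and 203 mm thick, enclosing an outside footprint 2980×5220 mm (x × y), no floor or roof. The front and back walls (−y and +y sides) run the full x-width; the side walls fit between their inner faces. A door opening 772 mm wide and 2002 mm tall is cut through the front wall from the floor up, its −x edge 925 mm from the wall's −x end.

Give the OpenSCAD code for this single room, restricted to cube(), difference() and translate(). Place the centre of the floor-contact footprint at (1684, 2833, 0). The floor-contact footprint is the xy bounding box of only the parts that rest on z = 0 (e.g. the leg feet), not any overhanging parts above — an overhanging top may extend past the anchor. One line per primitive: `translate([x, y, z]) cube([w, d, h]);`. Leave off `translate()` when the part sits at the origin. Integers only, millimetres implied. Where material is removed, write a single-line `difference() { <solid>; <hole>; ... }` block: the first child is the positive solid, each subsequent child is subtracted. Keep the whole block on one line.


difference() { translate([194, 223, 0]) cube([2980, 203, 2660]); translate([1119, 223, 0]) cube([772, 203, 2002]); }
translate([194, 5240, 0]) cube([2980, 203, 2660]);
translate([194, 426, 0]) cube([203, 4814, 2660]);
translate([2971, 426, 0]) cube([203, 4814, 2660]);


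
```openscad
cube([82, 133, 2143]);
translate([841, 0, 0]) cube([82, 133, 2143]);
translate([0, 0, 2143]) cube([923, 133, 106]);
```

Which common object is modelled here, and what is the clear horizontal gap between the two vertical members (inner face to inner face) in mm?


A door frame. The clear opening width is 759 mm.

Two 2143 mm tall posts with a header on top — a door frame. The left jamb is 82 mm wide at x = 0; the right jamb starts at x = 841. The clear opening is 841 − 82 = 759 mm.


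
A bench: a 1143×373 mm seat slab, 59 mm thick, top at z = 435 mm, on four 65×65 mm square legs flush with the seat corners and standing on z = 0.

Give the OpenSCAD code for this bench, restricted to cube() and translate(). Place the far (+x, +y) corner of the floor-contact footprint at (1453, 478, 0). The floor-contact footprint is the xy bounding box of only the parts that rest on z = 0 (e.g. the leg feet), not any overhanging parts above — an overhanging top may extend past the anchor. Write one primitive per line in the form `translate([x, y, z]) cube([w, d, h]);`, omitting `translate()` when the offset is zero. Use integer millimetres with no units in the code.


translate([310, 105, 376]) cube([1143, 373, 59]);
translate([310, 105, 0]) cube([65, 65, 376]);
translate([310, 413, 0]) cube([65, 65, 376]);
translate([1388, 105, 0]) cube([65, 65, 376]);
translate([1388, 413, 0]) cube([65, 65, 376]);


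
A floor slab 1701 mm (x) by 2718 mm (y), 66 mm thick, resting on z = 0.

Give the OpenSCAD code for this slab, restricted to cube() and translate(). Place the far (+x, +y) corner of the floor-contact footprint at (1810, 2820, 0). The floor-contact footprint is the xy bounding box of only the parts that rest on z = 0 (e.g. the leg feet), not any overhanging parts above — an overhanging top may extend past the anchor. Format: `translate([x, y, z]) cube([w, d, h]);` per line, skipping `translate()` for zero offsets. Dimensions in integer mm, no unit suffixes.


translate([109, 102, 0]) cube([1701, 2718, 66]);


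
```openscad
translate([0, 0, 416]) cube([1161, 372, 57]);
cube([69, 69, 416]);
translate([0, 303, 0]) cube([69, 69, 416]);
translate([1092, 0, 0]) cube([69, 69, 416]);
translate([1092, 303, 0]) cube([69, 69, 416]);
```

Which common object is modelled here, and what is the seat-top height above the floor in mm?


A bench. The seat-top height is 473 mm.

A long slab on four corner posts — a bench. The slab sits at z = 416 with thickness 57, so the top is 416 + 57 = 473 mm.


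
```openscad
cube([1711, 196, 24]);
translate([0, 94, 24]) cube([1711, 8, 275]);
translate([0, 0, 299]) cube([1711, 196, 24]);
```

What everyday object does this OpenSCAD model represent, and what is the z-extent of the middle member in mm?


An I-beam. The web height is 275 mm.

Two wide flanges with a thin centred web — an I-beam. Overall 323 mm minus two 24 mm flanges gives a web of 323 − 2·24 = 275 mm.


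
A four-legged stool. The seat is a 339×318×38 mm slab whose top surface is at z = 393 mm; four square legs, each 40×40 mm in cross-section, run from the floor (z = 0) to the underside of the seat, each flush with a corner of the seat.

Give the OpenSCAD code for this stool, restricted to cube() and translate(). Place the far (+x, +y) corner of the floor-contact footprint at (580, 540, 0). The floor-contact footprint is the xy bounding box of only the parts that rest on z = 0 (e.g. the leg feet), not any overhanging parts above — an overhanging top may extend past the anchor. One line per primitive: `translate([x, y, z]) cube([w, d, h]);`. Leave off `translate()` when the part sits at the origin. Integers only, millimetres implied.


translate([241, 222, 355]) cube([339, 318, 38]);
translate([241, 222, 0]) cube([40, 40, 355]);
translate([540, 222, 0]) cube([40, 40, 355]);
translate([241, 500, 0]) cube([40, 40, 355]);
translate([540, 500, 0]) cube([40, 40, 355]);


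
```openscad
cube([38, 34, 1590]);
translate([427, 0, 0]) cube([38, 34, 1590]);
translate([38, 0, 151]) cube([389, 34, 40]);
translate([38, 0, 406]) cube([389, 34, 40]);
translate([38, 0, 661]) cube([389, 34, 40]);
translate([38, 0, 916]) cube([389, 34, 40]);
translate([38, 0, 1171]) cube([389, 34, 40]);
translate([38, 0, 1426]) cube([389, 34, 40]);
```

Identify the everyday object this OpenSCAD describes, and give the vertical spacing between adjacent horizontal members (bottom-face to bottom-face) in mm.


A ladder. The rung spacing is 255 mm.

Two tall 38×34 posts with 6 short bars between them — a ladder. Adjacent rungs sit at z = 151 and z = 406, so the spacing is 406 − 151 = 255 mm.


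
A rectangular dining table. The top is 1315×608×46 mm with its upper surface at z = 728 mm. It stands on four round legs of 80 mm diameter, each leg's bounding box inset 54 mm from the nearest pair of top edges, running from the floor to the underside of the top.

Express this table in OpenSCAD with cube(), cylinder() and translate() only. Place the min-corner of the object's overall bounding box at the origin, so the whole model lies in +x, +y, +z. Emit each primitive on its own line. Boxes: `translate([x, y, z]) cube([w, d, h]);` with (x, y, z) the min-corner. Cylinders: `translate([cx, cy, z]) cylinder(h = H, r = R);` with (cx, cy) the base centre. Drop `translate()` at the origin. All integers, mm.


translate([0, 0, 682]) cube([1315, 608, 46]);
translate([94, 94, 0]) cylinder(h = 682, r = 40);
translate([1221, 94, 0]) cylinder(h = 682, r = 40);
translate([94, 514, 0]) cylinder(h = 682, r = 40);
translate([1221, 514, 0]) cylinder(h = 682, r = 40);


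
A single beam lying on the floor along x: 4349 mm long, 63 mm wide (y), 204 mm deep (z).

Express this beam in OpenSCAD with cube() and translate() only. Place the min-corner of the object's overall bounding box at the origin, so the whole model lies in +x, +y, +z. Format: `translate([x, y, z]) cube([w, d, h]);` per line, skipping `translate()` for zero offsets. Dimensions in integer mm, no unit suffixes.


cube([4349, 63, 204]);


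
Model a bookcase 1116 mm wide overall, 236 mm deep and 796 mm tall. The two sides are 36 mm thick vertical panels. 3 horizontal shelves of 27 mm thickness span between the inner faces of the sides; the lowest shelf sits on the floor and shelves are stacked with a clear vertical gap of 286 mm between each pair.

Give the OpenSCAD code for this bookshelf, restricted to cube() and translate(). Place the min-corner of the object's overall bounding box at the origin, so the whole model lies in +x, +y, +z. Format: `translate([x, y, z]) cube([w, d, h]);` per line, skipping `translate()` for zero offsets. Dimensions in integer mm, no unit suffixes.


cube([36, 236, 796]);
translate([1080, 0, 0]) cube([36, 236, 796]);
translate([36, 0, 0]) cube([1044, 236, 27]);
translate([36, 0, 313]) cube([1044, 236, 27]);
translate([36, 0, 626]) cube([1044, 236, 27]);


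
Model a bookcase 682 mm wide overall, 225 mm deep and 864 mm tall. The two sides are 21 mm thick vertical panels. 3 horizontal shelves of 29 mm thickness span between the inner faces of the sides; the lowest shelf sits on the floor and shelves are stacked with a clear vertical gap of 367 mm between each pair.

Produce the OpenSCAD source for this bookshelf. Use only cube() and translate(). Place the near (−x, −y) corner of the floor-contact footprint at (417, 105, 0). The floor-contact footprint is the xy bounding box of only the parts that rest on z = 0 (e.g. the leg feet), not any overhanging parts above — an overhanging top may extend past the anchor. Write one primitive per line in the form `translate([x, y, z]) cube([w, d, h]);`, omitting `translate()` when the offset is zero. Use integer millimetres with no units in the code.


translate([417, 105, 0]) cube([21, 225, 864]);
translate([1078, 105, 0]) cube([21, 225, 864]);
translate([438, 105, 0]) cube([640, 225, 29]);
translate([438, 105, 396]) cube([640, 225, 29]);
translate([438, 105, 792]) cube([640, 225, 29]);


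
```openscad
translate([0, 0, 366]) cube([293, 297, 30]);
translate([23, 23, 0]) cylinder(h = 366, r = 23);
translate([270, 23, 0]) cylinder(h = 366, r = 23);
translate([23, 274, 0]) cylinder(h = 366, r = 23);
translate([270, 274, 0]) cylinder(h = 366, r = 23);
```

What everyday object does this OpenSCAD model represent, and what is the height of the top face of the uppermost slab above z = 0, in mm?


A stool. The seat height is 396 mm.

A 293×297×30 slab at z = 366 on four corner cylinders — a stool. The seat top is 366 + 30 = 396 mm.


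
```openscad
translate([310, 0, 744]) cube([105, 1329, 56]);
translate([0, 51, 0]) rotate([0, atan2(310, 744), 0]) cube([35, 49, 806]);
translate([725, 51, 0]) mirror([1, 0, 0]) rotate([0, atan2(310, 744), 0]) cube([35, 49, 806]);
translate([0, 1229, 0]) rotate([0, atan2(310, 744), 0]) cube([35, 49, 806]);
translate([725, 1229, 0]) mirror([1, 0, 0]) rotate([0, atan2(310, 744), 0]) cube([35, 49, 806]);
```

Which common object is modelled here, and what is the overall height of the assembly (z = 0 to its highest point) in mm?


A sawhorse. The overall height is 800 mm.

A beam across two mirrored pairs of raked legs — a sawhorse. The beam's underside is at z = 744 (matching the legs' vertical rise in atan2(310, 744)) and the beam is 56 mm tall, so its top is at 744 + 56 = 800 mm. The raked legs top out at the beam's underside, so that is the highest point.


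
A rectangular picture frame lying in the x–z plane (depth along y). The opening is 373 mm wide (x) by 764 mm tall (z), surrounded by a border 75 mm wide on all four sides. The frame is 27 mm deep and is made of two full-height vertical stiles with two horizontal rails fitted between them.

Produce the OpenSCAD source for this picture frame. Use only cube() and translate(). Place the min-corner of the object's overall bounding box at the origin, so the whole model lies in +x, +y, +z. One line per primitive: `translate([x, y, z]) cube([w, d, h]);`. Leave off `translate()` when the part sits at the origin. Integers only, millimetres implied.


cube([75, 27, 914]);
translate([448, 0, 0]) cube([75, 27, 914]);
translate([75, 0, 0]) cube([373, 27, 75]);
translate([75, 0, 839]) cube([373, 27, 75]);


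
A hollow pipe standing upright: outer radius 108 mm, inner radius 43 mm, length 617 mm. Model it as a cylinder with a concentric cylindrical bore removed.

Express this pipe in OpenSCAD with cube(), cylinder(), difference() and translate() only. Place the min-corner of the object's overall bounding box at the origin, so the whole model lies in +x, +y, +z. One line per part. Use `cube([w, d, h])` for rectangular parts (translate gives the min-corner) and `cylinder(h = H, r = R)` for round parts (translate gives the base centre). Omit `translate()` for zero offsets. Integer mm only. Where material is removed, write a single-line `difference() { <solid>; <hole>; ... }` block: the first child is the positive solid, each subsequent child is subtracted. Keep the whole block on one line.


difference() { translate([108, 108, 0]) cylinder(h = 617, r = 108); translate([108, 108, 0]) cylinder(h = 617, r = 43); }


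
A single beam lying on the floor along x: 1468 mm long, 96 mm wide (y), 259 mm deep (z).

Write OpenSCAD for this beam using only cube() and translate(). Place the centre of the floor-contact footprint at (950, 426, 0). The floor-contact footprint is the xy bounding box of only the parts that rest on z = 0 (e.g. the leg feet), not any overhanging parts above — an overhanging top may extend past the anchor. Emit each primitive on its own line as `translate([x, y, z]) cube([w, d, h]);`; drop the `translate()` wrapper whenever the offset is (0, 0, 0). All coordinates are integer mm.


translate([216, 378, 0]) cube([1468, 96, 259]);


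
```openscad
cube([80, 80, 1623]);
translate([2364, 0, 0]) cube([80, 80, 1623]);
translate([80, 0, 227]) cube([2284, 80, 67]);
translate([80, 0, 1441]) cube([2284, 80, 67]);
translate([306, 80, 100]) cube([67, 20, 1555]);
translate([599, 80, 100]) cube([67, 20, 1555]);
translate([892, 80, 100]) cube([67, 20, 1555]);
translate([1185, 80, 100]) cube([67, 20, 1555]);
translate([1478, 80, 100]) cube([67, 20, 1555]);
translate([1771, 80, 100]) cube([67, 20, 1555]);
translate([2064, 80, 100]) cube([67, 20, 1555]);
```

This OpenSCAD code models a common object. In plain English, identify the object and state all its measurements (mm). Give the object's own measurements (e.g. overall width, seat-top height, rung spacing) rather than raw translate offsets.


A fence section. Two 80×80 mm posts, 1623 mm tall, stand on the floor with a clear span of 2284 mm between their inner faces. Two horizontal rails of 80×67 mm section span the gap between the posts with their undersides at z = 227 mm and z = 1441 mm, flush with the posts' −y face. 7 pickets, each 67 mm wide, 20 mm thick and 1555 mm tall, are fixed to the +y face of the rails with their bottoms at z = 100 mm, spaced across the span with a 226 mm gap after the −x post and between neighbouring pickets, with 233 mm left before the +x post.


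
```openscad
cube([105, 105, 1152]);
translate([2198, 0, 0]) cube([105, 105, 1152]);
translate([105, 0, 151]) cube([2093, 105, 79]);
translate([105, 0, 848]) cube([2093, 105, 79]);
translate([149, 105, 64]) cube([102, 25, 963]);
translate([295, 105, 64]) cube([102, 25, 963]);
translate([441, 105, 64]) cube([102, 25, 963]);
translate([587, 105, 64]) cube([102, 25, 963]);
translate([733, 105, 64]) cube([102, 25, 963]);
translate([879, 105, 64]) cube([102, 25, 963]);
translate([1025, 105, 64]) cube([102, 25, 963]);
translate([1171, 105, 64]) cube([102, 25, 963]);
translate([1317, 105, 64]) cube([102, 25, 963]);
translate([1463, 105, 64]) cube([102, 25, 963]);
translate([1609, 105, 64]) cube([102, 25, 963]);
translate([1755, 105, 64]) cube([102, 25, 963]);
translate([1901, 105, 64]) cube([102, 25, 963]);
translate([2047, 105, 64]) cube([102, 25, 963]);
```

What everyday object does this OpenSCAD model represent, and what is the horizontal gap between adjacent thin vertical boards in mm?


A fence section. The picket gap is 44 mm.

Two posts, two rails, 14 pickets — a fence section. Span 2093 mm holds 14 pickets of 102 mm with 15 equal gaps: ⌊(2093 − 14·102) / 15⌋ = 44 mm.


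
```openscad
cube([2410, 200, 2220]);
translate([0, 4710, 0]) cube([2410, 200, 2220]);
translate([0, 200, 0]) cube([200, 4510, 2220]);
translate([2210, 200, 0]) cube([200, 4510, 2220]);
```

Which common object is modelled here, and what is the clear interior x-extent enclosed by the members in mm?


A house (or room) frame. The interior width is 2010 mm.

Four 2220 mm walls enclosing a rectangle with no floor or roof — a room or house frame. Outside width is 2410 mm and wall thickness is 200 mm, so the interior width is 2410 − 2 × 200 = 2010 mm.


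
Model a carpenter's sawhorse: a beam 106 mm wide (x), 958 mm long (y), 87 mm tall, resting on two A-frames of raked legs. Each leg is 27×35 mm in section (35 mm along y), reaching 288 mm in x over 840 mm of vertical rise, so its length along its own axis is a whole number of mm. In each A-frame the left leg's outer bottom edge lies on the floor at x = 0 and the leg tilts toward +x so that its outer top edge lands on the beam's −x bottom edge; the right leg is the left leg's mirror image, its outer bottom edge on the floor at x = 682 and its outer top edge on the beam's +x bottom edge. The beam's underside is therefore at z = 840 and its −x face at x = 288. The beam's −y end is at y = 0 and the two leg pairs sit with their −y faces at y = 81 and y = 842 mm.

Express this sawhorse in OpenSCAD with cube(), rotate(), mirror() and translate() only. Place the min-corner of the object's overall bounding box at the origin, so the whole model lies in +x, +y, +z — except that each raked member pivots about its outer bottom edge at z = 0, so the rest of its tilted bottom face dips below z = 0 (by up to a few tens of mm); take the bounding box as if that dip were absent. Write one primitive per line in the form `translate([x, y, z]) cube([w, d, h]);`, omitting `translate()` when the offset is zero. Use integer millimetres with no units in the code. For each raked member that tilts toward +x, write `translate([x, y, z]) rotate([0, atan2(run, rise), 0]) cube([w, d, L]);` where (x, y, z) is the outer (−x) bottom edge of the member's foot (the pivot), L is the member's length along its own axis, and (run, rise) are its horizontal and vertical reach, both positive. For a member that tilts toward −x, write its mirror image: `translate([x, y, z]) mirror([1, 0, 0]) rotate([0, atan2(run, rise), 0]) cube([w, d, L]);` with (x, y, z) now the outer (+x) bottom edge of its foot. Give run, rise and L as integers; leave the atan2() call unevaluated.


translate([288, 0, 840]) cube([106, 958, 87]);
translate([0, 81, 0]) rotate([0, atan2(288, 840), 0]) cube([27, 35, 888]);
translate([682, 81, 0]) mirror([1, 0, 0]) rotate([0, atan2(288, 840), 0]) cube([27, 35, 888]);
translate([0, 842, 0]) rotate([0, atan2(288, 840), 0]) cube([27, 35, 888]);
translate([682, 842, 0]) mirror([1, 0, 0]) rotate([0, atan2(288, 840), 0]) cube([27, 35, 888]);


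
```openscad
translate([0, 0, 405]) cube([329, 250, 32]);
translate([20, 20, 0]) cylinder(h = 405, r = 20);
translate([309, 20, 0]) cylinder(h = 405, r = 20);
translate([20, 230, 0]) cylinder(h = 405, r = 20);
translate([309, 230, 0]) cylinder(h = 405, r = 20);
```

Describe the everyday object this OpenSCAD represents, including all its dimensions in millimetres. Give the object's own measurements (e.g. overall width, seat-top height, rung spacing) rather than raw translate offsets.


A simple wooden stool: a rectangular seat 329 mm (x) by 250 mm (y), 32 mm thick, top face at z = 437 mm, on four round legs, each 40 mm in diameter. The legs rest on z = 0, each leg's axis is inset half a diameter from the nearest pair of seat edges (so the leg's bounding box is flush with the corner).


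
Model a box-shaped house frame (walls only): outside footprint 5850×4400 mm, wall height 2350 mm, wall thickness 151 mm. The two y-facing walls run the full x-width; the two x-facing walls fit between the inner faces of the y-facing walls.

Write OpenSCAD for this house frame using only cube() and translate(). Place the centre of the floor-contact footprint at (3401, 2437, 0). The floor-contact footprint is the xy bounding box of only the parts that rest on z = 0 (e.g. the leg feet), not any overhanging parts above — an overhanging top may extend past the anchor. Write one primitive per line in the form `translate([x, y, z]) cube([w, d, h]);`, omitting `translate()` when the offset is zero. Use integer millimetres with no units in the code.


translate([476, 237, 0]) cube([5850, 151, 2350]);
translate([476, 4486, 0]) cube([5850, 151, 2350]);
translate([476, 388, 0]) cube([151, 4098, 2350]);
translate([6175, 388, 0]) cube([151, 4098, 2350]);


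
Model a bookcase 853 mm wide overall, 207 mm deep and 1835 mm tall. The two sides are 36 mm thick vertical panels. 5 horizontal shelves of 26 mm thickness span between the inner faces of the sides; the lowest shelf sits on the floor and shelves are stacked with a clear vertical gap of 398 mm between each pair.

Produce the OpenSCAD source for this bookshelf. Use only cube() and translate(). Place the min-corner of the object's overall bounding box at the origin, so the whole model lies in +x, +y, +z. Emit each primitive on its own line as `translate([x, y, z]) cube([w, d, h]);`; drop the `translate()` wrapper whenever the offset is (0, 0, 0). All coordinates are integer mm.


cube([36, 207, 1835]);
translate([817, 0, 0]) cube([36, 207, 1835]);
translate([36, 0, 0]) cube([781, 207, 26]);
translate([36, 0, 424]) cube([781, 207, 26]);
translate([36, 0, 848]) cube([781, 207, 26]);
translate([36, 0, 1272]) cube([781, 207, 26]);
translate([36, 0, 1696]) cube([781, 207, 26]);


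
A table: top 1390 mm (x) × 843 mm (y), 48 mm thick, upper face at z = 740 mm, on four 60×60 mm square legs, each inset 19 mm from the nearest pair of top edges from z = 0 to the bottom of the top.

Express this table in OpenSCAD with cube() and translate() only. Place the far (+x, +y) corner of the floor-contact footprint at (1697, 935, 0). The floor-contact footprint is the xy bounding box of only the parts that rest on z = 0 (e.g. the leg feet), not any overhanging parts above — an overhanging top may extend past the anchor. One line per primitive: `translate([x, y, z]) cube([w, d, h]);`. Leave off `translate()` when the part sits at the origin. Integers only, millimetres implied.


// leg_h = 740 - 48 = 692
translate([326, 111, 692]) cube([1390, 843, 48]);
translate([345, 130, 0]) cube([60, 60, 692]);
translate([1637, 130, 0]) cube([60, 60, 692]);
translate([345, 875, 0]) cube([60, 60, 692]);
translate([1637, 875, 0]) cube([60, 60, 692]);


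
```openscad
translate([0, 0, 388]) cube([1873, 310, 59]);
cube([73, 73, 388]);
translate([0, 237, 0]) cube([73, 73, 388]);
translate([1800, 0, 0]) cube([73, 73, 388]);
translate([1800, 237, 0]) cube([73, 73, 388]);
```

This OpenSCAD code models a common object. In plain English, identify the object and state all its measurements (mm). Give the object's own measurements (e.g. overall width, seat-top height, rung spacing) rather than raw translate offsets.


A bench: a 1873×310 mm seat slab, 59 mm thick, top at z = 447 mm, on four 73×73 mm square legs flush with the seat corners and standing on z = 0.


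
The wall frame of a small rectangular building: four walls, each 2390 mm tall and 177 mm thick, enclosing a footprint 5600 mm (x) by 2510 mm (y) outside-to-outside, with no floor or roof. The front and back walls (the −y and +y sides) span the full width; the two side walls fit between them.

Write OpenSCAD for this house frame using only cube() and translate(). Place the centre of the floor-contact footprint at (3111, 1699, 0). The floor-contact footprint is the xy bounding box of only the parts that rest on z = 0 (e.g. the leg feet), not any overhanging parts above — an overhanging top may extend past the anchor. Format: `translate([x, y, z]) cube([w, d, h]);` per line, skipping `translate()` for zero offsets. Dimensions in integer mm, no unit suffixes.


translate([311, 444, 0]) cube([5600, 177, 2390]);
translate([311, 2777, 0]) cube([5600, 177, 2390]);
translate([311, 621, 0]) cube([177, 2156, 2390]);
translate([5734, 621, 0]) cube([177, 2156, 2390]);


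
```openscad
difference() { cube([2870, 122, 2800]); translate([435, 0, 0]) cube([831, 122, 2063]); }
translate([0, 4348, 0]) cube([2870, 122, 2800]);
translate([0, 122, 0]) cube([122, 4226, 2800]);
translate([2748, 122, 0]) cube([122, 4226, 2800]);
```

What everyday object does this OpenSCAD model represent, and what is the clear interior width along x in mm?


A single room. The interior width is 2626 mm.

Four walls enclosing a rectangle with a door in the front wall — a room. Outside width 2870 minus two 122 mm walls gives 2626 mm.


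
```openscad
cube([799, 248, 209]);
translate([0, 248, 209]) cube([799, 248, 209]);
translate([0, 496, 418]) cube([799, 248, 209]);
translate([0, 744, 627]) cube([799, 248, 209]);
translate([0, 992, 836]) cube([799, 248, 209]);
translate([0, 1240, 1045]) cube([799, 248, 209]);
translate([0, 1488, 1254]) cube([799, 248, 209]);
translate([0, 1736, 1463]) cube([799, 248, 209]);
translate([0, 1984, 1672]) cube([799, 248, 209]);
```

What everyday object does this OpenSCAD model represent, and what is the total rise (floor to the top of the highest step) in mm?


A staircase. The total rise is 1881 mm.

9 identical blocks, each offset up and back from the previous — a staircase. Each step is 209 mm tall and there are 9 of them, so the total rise is 9 × 209 = 1881 mm.


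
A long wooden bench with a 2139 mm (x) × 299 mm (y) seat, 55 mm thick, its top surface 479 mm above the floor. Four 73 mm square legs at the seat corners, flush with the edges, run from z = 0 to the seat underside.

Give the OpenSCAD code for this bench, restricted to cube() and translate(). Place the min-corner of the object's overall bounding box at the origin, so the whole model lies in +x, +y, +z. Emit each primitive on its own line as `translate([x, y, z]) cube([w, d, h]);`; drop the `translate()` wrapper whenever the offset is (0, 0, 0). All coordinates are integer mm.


// leg_h = 479 − 55 = 424
translate([0, 0, 424]) cube([2139, 299, 55]);
cube([73, 73, 424]);
translate([0, 226, 0]) cube([73, 73, 424]);
translate([2066, 0, 0]) cube([73, 73, 424]);
translate([2066, 226, 0]) cube([73, 73, 424]);


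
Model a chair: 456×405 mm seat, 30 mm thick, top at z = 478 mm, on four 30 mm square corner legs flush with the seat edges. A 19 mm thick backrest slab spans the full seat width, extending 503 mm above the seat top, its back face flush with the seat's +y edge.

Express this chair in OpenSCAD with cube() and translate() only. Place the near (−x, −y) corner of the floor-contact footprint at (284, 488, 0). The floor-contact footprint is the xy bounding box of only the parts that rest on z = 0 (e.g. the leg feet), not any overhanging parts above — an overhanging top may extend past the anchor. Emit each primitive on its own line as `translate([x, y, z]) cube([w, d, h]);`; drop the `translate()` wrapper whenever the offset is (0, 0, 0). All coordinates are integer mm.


// leg_h = 478 - 30 = 448
translate([284, 488, 448]) cube([456, 405, 30]);
translate([284, 488, 0]) cube([30, 30, 448]);
translate([710, 488, 0]) cube([30, 30, 448]);
translate([284, 863, 0]) cube([30, 30, 448]);
translate([710, 863, 0]) cube([30, 30, 448]);
translate([284, 874, 478]) cube([456, 19, 503]);


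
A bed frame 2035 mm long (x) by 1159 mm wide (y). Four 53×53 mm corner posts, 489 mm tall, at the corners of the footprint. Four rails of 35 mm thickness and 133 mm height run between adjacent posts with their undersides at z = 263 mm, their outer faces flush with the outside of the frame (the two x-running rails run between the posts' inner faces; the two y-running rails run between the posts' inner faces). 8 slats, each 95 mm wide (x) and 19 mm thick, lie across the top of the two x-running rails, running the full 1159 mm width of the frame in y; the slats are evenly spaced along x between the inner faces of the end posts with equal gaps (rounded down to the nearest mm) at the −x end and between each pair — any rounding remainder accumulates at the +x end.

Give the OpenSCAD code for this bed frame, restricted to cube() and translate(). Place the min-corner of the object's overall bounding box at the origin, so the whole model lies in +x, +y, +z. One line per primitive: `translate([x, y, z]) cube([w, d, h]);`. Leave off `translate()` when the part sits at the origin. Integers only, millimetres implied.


cube([53, 53, 489]);
translate([0, 1106, 0]) cube([53, 53, 489]);
translate([1982, 0, 0]) cube([53, 53, 489]);
translate([1982, 1106, 0]) cube([53, 53, 489]);
translate([53, 0, 263]) cube([1929, 35, 133]);
translate([53, 1124, 263]) cube([1929, 35, 133]);
translate([0, 53, 263]) cube([35, 1053, 133]);
translate([2000, 53, 263]) cube([35, 1053, 133]);
translate([182, 0, 396]) cube([95, 1159, 19]);
translate([406, 0, 396]) cube([95, 1159, 19]);
translate([630, 0, 396]) cube([95, 1159, 19]);
translate([854, 0, 396]) cube([95, 1159, 19]);
translate([1078, 0, 396]) cube([95, 1159, 19]);
translate([1302, 0, 396]) cube([95, 1159, 19]);
translate([1526, 0, 396]) cube([95, 1159, 19]);
translate([1750, 0, 396]) cube([95, 1159, 19]);


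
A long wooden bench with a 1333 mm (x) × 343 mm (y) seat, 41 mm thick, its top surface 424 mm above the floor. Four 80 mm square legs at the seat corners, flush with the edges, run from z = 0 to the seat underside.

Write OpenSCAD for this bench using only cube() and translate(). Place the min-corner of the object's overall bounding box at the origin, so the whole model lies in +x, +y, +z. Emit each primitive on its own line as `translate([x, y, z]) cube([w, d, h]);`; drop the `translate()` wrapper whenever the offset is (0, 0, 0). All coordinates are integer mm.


translate([0, 0, 383]) cube([1333, 343, 41]);
cube([80, 80, 383]);
translate([0, 263, 0]) cube([80, 80, 383]);
translate([1253, 0, 0]) cube([80, 80, 383]);
translate([1253, 263, 0]) cube([80, 80, 383]);


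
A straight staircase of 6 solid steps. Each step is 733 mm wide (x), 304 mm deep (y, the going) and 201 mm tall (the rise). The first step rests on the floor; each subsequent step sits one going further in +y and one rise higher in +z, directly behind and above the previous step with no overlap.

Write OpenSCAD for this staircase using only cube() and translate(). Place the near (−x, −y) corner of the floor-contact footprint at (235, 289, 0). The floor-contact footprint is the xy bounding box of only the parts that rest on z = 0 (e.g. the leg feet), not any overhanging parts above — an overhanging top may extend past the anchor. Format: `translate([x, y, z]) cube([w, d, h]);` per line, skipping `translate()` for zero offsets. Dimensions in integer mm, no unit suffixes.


translate([235, 289, 0]) cube([733, 304, 201]);
translate([235, 593, 201]) cube([733, 304, 201]);
translate([235, 897, 402]) cube([733, 304, 201]);
translate([235, 1201, 603]) cube([733, 304, 201]);
translate([235, 1505, 804]) cube([733, 304, 201]);
translate([235, 1809, 1005]) cube([733, 304, 201]);


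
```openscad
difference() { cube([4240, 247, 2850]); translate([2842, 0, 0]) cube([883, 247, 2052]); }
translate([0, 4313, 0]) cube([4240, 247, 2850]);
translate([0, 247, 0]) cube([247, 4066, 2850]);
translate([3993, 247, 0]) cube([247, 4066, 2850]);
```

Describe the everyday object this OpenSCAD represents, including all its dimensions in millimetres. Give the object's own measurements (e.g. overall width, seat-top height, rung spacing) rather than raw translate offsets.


A single room: four walls, each 2850 mm tall and 247 mm thick, enclosing an outside footprint 4240×4560 mm (x × y), no floor or roof. The front and back walls (−y and +y sides) run the full x-width; the side walls fit between their inner faces. A door opening 883 mm wide and 2052 mm tall is cut through the front wall from the floor up, its −x edge 2842 mm from the wall's −x end.


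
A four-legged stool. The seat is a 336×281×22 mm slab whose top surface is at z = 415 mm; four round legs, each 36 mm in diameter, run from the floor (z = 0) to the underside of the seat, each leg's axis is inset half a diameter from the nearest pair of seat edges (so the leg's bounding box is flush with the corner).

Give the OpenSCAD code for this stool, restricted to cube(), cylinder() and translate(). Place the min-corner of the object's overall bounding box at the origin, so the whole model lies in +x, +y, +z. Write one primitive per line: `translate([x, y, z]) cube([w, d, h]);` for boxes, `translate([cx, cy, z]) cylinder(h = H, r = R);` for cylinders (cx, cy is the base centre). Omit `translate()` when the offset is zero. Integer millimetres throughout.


translate([0, 0, 393]) cube([336, 281, 22]);
translate([18, 18, 0]) cylinder(h = 393, r = 18);
translate([318, 18, 0]) cylinder(h = 393, r = 18);
translate([18, 263, 0]) cylinder(h = 393, r = 18);
translate([318, 263, 0]) cylinder(h = 393, r = 18);


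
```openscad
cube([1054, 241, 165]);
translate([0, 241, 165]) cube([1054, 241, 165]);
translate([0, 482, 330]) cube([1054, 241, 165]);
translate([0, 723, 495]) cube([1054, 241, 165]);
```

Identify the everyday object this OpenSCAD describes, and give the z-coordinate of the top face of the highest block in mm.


A staircase. The total rise is 660 mm.

4 identical blocks, each offset up and back from the previous — a staircase. Each step is 165 mm tall and there are 4 of them, so the total rise is 4 × 165 = 660 mm.
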